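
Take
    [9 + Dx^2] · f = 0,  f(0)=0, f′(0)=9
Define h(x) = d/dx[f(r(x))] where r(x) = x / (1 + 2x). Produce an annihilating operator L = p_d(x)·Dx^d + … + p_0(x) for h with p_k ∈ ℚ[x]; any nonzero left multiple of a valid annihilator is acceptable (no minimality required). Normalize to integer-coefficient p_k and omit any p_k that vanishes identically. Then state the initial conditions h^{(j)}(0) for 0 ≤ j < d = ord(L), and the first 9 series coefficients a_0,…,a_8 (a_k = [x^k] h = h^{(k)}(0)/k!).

f: a_k = 0, 9, 0, -27/2, 0, 243/40, 0, -729/560, 0, …
h₀=f(r): pull back L_f along r ⇒ L₀.
h=h₀': d/dx-closure on L₀ ⇒ L.
L = (33 + 96·x + 96·x^2) + (12 + 72·x + 144·x^2 + 96·x^3)·Dx + (1 + 8·x + 24·x^2 + 32·x^3 + 16·x^4)·Dx^2  (order 2).
h: a_k = 9, -36, 135/2, 36, -6957/8, 8775/2, -1288449/80, 249489/5, -122811795/896, …
ICs: h(0) = 9, h′(0) = -36.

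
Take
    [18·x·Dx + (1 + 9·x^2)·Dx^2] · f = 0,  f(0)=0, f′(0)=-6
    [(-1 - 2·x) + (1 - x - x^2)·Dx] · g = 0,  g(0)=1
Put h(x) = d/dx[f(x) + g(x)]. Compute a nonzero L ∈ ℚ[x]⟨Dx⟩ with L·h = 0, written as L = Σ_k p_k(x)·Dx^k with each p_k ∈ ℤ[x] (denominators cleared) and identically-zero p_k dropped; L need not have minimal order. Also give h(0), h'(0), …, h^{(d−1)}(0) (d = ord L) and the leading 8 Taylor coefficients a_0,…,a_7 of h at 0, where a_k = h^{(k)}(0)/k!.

L = (36 - 144·x - 1440·x^2 - 2376·x^3 - 3186·x^4 - 486·x^6) + (-18 - 24·x + 108·x^2 - 444·x^3 - 2313·x^4 - 2178·x^5 - 243·x^6 - 486·x^7)·Dx + (2 + 10·x + 34·x^2 + 48·x^3 + 123·x^4 - 387·x^5 - 198·x^6 - 81·x^7 - 81·x^8)·Dx^2  (order 2).
h: a_k = -5, 4, 63, 20, -446, 78, 4521, 272, …
ICs: h(0) = -5, h′(0) = 4.

f: a_k = 0, -6, 0, 18, 0, -486/5, 0, 4374/7, …
g: a_k = 1, 1, 2, 3, 5, 8, 13, 21, …
Sum ⇒ L₀ = lclm(L_f,L_g) in ℚ(x)⟨Dx⟩.
h₀' ⇒ L via d/dx closure of L₀.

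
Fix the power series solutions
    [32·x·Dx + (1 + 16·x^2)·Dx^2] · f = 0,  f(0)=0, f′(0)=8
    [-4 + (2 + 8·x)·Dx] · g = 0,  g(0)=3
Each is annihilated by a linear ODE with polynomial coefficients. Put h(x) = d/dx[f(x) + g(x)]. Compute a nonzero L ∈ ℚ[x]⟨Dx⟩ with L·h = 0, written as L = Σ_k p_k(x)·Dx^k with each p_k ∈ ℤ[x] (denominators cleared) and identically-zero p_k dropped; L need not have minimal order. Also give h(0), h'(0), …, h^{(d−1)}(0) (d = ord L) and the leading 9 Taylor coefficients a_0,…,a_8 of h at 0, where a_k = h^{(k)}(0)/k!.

f: a_k = 0, 8, 0, -128/3, 0, 2048/5, 0, -32768/7, 0, …
g: a_k = 3, 6, -6, 12, -30, 84, -252, 792, -2574, …
L₀ := lclm(L_f,L_g); ord L₀ ≤ 2+1.
Derive L from L₀ (diff closure).
L = (-32 - 320·x + 1536·x^2 + 3072·x^3) + (-22 - 128·x + 320·x^2 + 6144·x^3 + 10752·x^4)·Dx + (-1 + 12·x + 96·x^2 + 384·x^3 + 1792·x^4 + 3072·x^5)·Dx^2  (order 2).
h: a_k = 14, -12, -92, -120, 2468, -1512, -27224, -20592, 601508, …
ICs: h(0) = 14, h′(0) = -12.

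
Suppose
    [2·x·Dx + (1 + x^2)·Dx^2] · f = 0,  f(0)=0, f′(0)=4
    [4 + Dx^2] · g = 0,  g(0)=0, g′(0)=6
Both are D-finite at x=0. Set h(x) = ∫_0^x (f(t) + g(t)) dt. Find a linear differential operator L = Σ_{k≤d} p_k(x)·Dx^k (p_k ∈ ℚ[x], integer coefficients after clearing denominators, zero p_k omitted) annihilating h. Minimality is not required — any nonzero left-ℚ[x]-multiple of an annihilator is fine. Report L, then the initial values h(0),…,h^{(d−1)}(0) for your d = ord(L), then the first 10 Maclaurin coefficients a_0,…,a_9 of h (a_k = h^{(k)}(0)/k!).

L = (-32·x + 80·x^3 + 16·x^5)·Dx^2 + (4 + 32·x^2 + 36·x^4 + 8·x^6)·Dx^3 + (-8·x + 20·x^3 + 4·x^5)·Dx^4 + (1 + 8·x^2 + 9·x^4 + 2·x^6)·Dx^5  (order 5).
h: a_k = 0, 0, 5, 0, -4/3, 0, 4/15, 0, -17/210, 0, …
ICs: h(0) = 0, h′(0) = 0, h′′(0) = 10, h′′′(0) = 0, h′′′′(0) = -32.

f: a_k = 0, 4, 0, -4/3, 0, 4/5, 0, -4/7, 0, 4/9, …
g: a_k = 0, 6, 0, -4, 0, 4/5, 0, -8/105, 0, 4/945, …
h₀=f+g: left-lcm gives L₀, ord ≤ 4.
h=∫h₀ ⇒ L = L₀·Dx.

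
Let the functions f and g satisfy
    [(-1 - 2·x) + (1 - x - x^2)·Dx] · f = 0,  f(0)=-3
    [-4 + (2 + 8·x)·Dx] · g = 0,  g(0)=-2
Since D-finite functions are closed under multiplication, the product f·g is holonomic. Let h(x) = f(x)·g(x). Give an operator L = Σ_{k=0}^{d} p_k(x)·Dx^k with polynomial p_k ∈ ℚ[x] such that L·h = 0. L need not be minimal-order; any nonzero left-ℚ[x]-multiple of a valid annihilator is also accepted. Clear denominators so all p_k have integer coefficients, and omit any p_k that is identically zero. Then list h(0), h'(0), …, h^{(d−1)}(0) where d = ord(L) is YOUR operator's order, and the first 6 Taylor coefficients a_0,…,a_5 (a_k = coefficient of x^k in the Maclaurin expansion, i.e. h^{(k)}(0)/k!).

L = (3 + 4·x + 6·x^2) + (-1 - 3·x + 5·x^2 + 4·x^3)·Dx  (order 1).
h: a_k = 6, 18, 12, 54, 6, 228, …
ICs: h(0) = 6.

f: a_k = -3, -3, -6, -9, -15, -24, …
g: a_k = -2, -4, 4, -8, 20, -56, …
f·g: L₀ = L_f ⊗_s L_g, ord ≤ 1·1.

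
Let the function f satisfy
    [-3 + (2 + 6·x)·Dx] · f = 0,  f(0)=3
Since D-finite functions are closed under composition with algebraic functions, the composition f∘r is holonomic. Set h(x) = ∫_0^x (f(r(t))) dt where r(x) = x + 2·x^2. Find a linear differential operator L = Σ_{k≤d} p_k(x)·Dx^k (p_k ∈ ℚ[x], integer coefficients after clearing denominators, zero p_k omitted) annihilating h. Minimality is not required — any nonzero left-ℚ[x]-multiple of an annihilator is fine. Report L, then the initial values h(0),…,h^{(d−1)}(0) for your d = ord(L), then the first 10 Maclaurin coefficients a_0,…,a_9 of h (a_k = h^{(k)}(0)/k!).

L = (-3 - 12·x)·Dx + (2 + 6·x + 12·x^2)·Dx^2  (order 2).
h: a_k = 0, 3, 9/4, 15/8, -135/64, 189/128, 405/512, -33615/7168, 125145/16384, -94095/32768, …
ICs: h(0) = 0, h′(0) = 3.

f: a_k = 3, 9/2, -27/8, 81/16, -1215/128, 5103/256, -45927/1024, 216513/2048, -8444007/32768, 42220035/65536, …
f∘r: x↦r, Dx↦Dx/r' in L_f ⇒ L₀.
h=∫h₀ ⇒ L = L₀·Dx.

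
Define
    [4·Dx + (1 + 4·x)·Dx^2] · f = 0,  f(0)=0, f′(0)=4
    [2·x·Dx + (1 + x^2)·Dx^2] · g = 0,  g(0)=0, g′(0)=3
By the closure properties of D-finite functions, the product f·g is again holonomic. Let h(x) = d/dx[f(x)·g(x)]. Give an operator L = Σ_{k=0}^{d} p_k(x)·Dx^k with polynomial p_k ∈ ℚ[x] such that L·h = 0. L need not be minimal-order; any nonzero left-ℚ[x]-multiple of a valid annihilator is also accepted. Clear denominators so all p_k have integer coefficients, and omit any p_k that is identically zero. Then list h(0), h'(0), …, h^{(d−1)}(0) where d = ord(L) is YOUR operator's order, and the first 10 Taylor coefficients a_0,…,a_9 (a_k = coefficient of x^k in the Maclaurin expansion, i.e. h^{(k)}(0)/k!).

f: a_k = 0, 4, -8, 64/3, -64, 1024/5, -2048/3, 16384/7, -8192, 262144/9, …
g: a_k = 0, 3, 0, -1, 0, 3/5, 0, -3/7, 0, 1/3, …
L₀ := L_f ⊗_s L_g (sym. prod.), ord ≤ 4.
h₀' ⇒ L via d/dx closure of L₀.
L = (144 + 896·x + 560·x^2 + 2304·x^3 + 1920·x^4 + 3328·x^5 + 256·x^7) + (132 + 304·x + 2252·x^2 + 4144·x^3 + 8896·x^4 + 5952·x^5 + 8960·x^6 + 192·x^7 + 896·x^8)·Dx + (72 + 376·x + 912·x^2 + 2808·x^3 + 3720·x^4 + 6288·x^5 + 3072·x^6 + 4368·x^7 + 192·x^8 + 512·x^9)·Dx^2 + (5 + 48·x + 178·x^2 + 416·x^3 + 729·x^4 + 720·x^5 + 1008·x^6 + 384·x^7 + 516·x^8 + 32·x^9 + 64·x^10)·Dx^3  (order 3).
h: a_k = 0, 24, -72, 240, -920, 17864/5, -69608/5, 54624, -7537416/35, 89413624/105, …
ICs: h(0) = 0, h′(0) = 24, h′′(0) = -144.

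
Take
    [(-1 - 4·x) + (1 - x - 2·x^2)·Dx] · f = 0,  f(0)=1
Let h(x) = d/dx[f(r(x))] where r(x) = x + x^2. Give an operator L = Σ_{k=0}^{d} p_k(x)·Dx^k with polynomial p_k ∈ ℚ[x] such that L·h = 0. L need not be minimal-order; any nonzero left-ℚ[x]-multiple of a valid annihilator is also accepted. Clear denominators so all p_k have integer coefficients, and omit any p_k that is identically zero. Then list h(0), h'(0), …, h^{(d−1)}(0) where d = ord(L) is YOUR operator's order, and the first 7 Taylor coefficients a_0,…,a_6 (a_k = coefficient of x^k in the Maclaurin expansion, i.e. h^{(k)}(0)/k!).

L = (8 + 10·x + 30·x^2 + 40·x^3 + 20·x^4) + (-1 - x + 5·x^2 + 10·x^3 + 10·x^4 + 4·x^5)·Dx  (order 1).
h: a_k = 1, 8, 33, 116, 400, 1314, 4179, …
ICs: h(0) = 1.

f: a_k = 1, 1, 3, 5, 11, 21, 43, …
Substitute x→r, Dx→(1/r')Dx; clear ⇒ L₀.
Derive L from L₀ (diff closure).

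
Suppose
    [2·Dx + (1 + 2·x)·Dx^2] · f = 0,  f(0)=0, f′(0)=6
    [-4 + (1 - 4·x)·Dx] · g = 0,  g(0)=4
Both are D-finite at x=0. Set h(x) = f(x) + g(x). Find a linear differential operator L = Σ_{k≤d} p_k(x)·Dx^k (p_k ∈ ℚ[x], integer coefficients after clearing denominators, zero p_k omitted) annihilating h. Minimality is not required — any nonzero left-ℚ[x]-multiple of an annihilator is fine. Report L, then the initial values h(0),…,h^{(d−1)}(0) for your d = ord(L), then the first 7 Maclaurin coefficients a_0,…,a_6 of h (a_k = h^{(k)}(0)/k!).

f: a_k = 0, 6, -6, 8, -12, 96/5, -32, …
g: a_k = 4, 16, 64, 256, 1024, 4096, 16384, …
Weyl lclm of L_f,L_g ⇒ L₀ (ord ≤ 3).
L = (-128 - 64·x)·Dx + (-44 - 224·x - 128·x^2)·Dx^2 + (5 - 6·x - 48·x^2 - 32·x^3)·Dx^3  (order 3).
h: a_k = 4, 22, 58, 264, 1012, 20576/5, 16352, …
ICs: h(0) = 4, h′(0) = 22, h′′(0) = 116.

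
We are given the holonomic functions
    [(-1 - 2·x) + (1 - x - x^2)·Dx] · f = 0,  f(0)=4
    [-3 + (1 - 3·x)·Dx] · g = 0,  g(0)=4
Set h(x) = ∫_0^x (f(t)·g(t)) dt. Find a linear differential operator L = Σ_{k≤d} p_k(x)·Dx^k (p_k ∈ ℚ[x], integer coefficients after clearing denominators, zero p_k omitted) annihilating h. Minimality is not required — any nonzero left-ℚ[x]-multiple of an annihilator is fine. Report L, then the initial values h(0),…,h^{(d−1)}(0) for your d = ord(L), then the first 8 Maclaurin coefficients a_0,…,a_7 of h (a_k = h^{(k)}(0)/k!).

L = (-4 + 4·x + 9·x^2)·Dx + (1 - 4·x + 2·x^2 + 3·x^3)·Dx^2  (order 2).
h: a_k = 0, 16, 32, 224/3, 180, 448, 3424/3, 20752/7, …
ICs: h(0) = 0, h′(0) = 16.

f: a_k = 4, 4, 8, 12, 20, 32, 52, 84, …
g: a_k = 4, 12, 36, 108, 324, 972, 2916, 8748, …
f·g: L₀ = L_f ⊗_s L_g, ord ≤ 1·1.
h=∫h₀ ⇒ L = L₀·Dx.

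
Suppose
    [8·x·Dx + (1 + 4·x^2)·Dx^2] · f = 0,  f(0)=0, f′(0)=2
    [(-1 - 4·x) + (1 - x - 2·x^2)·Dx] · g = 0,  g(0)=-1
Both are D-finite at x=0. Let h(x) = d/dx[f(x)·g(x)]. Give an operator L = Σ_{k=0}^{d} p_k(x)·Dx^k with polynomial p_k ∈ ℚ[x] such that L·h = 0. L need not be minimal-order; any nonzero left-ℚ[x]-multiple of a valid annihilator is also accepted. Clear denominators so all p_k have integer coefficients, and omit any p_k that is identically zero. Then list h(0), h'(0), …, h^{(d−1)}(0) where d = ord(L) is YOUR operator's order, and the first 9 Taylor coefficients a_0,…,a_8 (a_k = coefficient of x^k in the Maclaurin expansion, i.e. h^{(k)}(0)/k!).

f: a_k = 0, 2, 0, -8/3, 0, 32/5, 0, -128/7, 0, …
g: a_k = -1, -1, -3, -5, -11, -21, -43, -85, -171, …
h₀=f·g: eliminate ⇒ L₀, order ≤ 2·1.
Derive L from L₀ (diff closure).
L = (288·x^2 + 384·x^3 + 1152·x^4) + (5 + 24·x + 36·x^2 + 128·x^3 + 384·x^4 + 768·x^5)·Dx + (-1 - x - 12·x^2 + 12·x^3 - 8·x^4 + 64·x^5 + 96·x^6)·Dx^2  (order 2).
h: a_k = -2, -4, -10, -88/3, -102, -1052/5, -6046/15, -7152/7, -94426/35, …
ICs: h(0) = -2, h′(0) = -4.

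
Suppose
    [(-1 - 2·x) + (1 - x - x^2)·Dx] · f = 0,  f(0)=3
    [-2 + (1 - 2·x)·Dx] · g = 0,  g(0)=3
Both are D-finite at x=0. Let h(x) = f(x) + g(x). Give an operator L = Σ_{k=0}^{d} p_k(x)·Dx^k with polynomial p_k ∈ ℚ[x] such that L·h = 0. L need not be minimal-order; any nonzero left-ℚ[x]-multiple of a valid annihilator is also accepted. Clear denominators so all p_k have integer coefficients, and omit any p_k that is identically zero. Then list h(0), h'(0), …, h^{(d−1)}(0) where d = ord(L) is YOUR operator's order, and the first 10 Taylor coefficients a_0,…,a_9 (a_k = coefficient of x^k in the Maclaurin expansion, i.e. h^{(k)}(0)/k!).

f: a_k = 3, 3, 6, 9, 15, 24, 39, 63, 102, 165, …
g: a_k = 3, 6, 12, 24, 48, 96, 192, 384, 768, 1536, …
f+g: L₀ = lclm(L_f,L_g), ord ≤ 1+1.
L = (-12·x + 12·x^2 - 8·x^3) + (4 - 6·x - 6·x^2 + 16·x^3 - 16·x^4)·Dx + (-1 + 5·x - 9·x^2 + 6·x^3 + 2·x^4 - 4·x^5)·Dx^2  (order 2).
h: a_k = 6, 9, 18, 33, 63, 120, 231, 447, 870, 1701, …
ICs: h(0) = 6, h′(0) = 9.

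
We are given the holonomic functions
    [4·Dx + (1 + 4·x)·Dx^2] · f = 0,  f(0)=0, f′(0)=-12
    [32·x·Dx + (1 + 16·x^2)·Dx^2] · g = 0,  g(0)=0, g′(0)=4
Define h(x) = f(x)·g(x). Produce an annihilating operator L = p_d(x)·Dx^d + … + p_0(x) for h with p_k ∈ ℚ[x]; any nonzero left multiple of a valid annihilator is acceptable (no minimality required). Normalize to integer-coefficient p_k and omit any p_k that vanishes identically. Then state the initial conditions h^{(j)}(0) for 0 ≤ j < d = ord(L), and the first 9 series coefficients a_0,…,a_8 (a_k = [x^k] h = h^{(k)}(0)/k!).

L = (1536 + 11264·x + 81920·x^2 + 638976·x^3 + 1966080·x^4 + 3407872·x^5 + 4194304·x^7)·Dx + (288 + 7936·x + 78848·x^2 + 495616·x^3 + 2228224·x^4 + 6094848·x^5 + 9175040·x^6 + 3145728·x^7 + 14680064·x^8)·Dx^2 + (48 + 1024·x + 12288·x^2 + 79872·x^3 + 368640·x^4 + 1277952·x^5 + 3145728·x^6 + 4718592·x^7 + 3145728·x^8 + 8388608·x^9)·Dx^3 + (5 + 72·x + 592·x^2 + 3584·x^3 + 16896·x^4 + 61440·x^5 + 172032·x^6 + 393216·x^7 + 589824·x^8 + 524288·x^9 + 1048576·x^10)·Dx^4  (order 4).
h: a_k = 0, 0, -48, 96, 0, 256, -53248/15, 45056/5, 0, …
ICs: h(0) = 0, h′(0) = 0, h′′(0) = -96, h′′′(0) = 576.

f: a_k = 0, -12, 24, -64, 192, -3072/5, 2048, -49152/7, 24576, …
g: a_k = 0, 4, 0, -64/3, 0, 1024/5, 0, -16384/7, 0, …
L₀ := L_f ⊗_s L_g (sym. prod.), ord ≤ 4.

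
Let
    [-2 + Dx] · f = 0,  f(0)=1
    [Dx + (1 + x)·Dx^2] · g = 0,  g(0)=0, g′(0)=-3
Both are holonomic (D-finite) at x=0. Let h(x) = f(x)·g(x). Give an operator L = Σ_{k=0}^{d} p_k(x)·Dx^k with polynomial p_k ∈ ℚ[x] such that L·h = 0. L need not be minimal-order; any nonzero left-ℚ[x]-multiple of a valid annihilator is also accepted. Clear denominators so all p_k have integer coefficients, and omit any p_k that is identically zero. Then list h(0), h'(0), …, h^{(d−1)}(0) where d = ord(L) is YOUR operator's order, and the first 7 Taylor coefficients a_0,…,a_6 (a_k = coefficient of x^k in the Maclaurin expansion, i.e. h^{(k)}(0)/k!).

L = (2 + 4·x) + (-3 - 4·x)·Dx + (1 + x)·Dx^2  (order 2).
h: a_k = 0, -3, -9/2, -4, -9/4, -11/10, -1/3, …
ICs: h(0) = 0, h′(0) = -3.

f: a_k = 1, 2, 2, 4/3, 2/3, 4/15, 4/45, …
g: a_k = 0, -3, 3/2, -1, 3/4, -3/5, 1/2, …
f·g: L₀ = L_f ⊗_s L_g, ord ≤ 1·2.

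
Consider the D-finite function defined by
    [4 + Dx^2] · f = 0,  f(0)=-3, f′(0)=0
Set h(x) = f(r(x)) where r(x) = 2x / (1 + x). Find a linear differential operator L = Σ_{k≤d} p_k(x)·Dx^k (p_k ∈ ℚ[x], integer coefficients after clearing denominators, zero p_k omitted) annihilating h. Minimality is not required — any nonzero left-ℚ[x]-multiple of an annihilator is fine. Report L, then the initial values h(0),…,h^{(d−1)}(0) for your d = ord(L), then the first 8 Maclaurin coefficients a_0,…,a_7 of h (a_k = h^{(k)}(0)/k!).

f: a_k = -3, 0, 6, 0, -2, 0, 4/15, 0, …
h₀=f(r): pull back L_f along r ⇒ L₀.
L = 16 + (2 + 6·x + 6·x^2 + 2·x^3)·Dx + (1 + 4·x + 6·x^2 + 4·x^3 + x^4)·Dx^2  (order 2).
h: a_k = -3, 0, 24, -48, 40, 32, -2744/15, 1968/5, …
ICs: h(0) = -3, h′(0) = 0.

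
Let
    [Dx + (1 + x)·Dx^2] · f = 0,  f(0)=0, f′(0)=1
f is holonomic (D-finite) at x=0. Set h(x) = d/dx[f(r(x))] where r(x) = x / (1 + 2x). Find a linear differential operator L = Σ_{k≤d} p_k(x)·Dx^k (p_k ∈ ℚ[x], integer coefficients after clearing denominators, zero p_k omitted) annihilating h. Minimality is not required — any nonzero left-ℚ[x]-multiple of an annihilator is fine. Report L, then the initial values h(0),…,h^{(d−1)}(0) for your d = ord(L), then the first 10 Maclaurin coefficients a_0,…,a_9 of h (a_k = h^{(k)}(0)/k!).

f: a_k = 0, 1, -1/2, 1/3, -1/4, 1/5, -1/6, 1/7, -1/8, 1/9, …
Change of var in L_f (x↦r) gives L₀.
h=h₀': d/dx-closure on L₀ ⇒ L.
L = (5 + 12·x) + (1 + 5·x + 6·x^2)·Dx  (order 1).
h: a_k = 1, -5, 19, -65, 211, -665, 2059, -6305, 19171, -58025, …
ICs: h(0) = 1.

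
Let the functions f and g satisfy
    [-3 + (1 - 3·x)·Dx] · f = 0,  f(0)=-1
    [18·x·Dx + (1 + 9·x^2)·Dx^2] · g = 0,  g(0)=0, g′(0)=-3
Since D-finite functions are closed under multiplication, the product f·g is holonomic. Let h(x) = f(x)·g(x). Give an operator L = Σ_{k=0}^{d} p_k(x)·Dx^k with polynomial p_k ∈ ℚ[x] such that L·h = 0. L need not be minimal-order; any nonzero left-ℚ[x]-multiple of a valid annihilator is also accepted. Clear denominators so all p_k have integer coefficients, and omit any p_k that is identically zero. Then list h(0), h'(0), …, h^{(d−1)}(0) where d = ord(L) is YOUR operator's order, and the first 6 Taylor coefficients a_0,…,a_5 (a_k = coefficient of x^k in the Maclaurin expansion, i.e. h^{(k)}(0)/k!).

f: a_k = -1, -3, -9, -27, -81, -243, …
g: a_k = 0, -3, 0, 9, 0, -243/5, …
f·g: L₀ = L_f ⊗_s L_g, ord ≤ 1·2.
L = 54·x + (6 - 18·x + 108·x^2)·Dx + (-1 + 3·x - 9·x^2 + 27·x^3)·Dx^2  (order 2).
h: a_k = 0, 3, 9, 18, 54, 1053/5, …
ICs: h(0) = 0, h′(0) = 3.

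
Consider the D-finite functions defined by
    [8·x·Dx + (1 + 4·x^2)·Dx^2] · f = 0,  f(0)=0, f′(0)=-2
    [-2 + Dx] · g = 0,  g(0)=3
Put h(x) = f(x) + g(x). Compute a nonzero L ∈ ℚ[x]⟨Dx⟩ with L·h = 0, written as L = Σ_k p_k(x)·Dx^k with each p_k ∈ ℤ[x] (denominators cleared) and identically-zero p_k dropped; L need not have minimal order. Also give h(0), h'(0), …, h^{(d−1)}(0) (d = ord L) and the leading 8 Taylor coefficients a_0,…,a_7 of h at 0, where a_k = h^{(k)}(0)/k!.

L = (8 - 32·x - 32·x^2)·Dx + (-6 + 12·x + 8·x^2 - 16·x^3)·Dx^2 + (1 + 2·x + 4·x^2 + 8·x^3)·Dx^3  (order 3).
h: a_k = 3, 4, 6, 20/3, 2, -28/5, 4/15, 1928/105, …
ICs: h(0) = 3, h′(0) = 4, h′′(0) = 12.

f: a_k = 0, -2, 0, 8/3, 0, -32/5, 0, 128/7, …
g: a_k = 3, 6, 6, 4, 2, 4/5, 4/15, 8/105, …
h₀=f+g: left-lcm gives L₀, ord ≤ 3.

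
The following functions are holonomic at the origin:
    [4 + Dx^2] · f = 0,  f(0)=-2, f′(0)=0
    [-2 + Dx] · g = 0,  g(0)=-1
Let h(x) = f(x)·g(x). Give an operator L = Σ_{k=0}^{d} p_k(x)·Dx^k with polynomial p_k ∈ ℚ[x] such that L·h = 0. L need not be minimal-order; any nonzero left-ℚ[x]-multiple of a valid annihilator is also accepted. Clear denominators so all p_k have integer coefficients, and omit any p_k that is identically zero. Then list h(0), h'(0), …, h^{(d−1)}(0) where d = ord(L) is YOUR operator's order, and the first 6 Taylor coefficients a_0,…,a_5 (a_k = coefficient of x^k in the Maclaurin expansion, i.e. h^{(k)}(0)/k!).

L = 8 - 4·Dx + Dx^2  (order 2).
h: a_k = 2, 4, 0, -16/3, -16/3, -32/15, …
ICs: h(0) = 2, h′(0) = 4.

f: a_k = -2, 0, 4, 0, -4/3, 0, …
g: a_k = -1, -2, -2, -4/3, -2/3, -4/15, …
Product ⇒ symmetric product L₀, ord ≤ 2.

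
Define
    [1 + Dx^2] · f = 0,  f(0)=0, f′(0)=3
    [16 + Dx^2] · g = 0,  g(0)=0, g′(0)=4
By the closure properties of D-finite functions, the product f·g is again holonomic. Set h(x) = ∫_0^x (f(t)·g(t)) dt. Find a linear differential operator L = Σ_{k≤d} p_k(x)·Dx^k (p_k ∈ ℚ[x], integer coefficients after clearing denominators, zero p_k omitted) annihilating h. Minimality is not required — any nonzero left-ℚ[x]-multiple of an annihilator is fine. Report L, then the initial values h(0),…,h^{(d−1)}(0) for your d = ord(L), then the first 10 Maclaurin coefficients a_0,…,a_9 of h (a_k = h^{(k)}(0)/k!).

f: a_k = 0, 3, 0, -1/2, 0, 1/40, 0, -1/1680, 0, 1/120960, …
g: a_k = 0, 4, 0, -32/3, 0, 128/15, 0, -1024/315, 0, 2048/2835, …
f·g: L₀ = L_f ⊗_s L_g, ord ≤ 2·2.
h=∫₀ˣh₀: take L = L₀·Dx.
L = 225·Dx + 34·Dx^3 + Dx^5  (order 5).
h: a_k = 0, 0, 0, 4, 0, -34/5, 0, 133/30, 0, -6001/3780, …
ICs: h(0) = 0, h′(0) = 0, h′′(0) = 0, h′′′(0) = 24, h′′′′(0) = 0.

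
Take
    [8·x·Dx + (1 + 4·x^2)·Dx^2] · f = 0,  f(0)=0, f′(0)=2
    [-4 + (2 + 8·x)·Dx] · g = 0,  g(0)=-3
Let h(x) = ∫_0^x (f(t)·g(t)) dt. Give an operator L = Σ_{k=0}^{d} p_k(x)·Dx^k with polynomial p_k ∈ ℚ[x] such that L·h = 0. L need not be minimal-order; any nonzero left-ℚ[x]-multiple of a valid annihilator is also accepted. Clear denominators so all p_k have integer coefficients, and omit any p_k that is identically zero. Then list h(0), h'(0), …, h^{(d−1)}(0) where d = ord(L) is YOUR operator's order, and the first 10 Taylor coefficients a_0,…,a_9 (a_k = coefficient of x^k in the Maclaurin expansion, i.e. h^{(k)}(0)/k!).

L = (12 - 16·x - 16·x^2)·Dx + (-4 - 8·x + 48·x^2 + 64·x^3)·Dx^2 + (1 + 8·x + 20·x^2 + 32·x^3 + 64·x^4)·Dx^3  (order 3).
h: a_k = 0, 0, -3, -4, 5, -8/5, 62/15, -872/35, 2263/35, -46448/315, …
ICs: h(0) = 0, h′(0) = 0, h′′(0) = -6.

f: a_k = 0, 2, 0, -8/3, 0, 32/5, 0, -128/7, 0, 512/9, …
g: a_k = -3, -6, 6, -12, 30, -84, 252, -792, 2574, -8580, …
Product ⇒ symmetric product L₀, ord ≤ 2.
Integrate: L := L₀·Dx.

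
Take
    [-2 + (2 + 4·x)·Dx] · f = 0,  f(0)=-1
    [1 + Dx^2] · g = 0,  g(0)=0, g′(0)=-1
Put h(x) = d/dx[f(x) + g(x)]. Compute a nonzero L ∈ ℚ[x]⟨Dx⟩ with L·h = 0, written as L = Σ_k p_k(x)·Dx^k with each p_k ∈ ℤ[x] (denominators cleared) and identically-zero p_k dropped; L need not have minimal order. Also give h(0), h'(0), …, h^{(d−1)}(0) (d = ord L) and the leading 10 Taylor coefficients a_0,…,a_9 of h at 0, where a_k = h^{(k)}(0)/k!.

L = (-4 - x - x^2) + (-1 - 3·x - 3·x^2 - 2·x^3)·Dx + (-4 - x - x^2)·Dx^2 + (-1 - 3·x - 3·x^2 - 2·x^3)·Dx^3  (order 3).
h: a_k = -2, 1, -1, 5/2, -53/12, 63/8, -5197/360, 429/16, -1013513/20160, 12155/128, …
ICs: h(0) = -2, h′(0) = 1, h′′(0) = -2.

f: a_k = -1, -1, 1/2, -1/2, 5/8, -7/8, 21/16, -33/16, 429/128, -715/128, …
g: a_k = 0, -1, 0, 1/6, 0, -1/120, 0, 1/5040, 0, -1/362880, …
Weyl lclm of L_f,L_g ⇒ L₀ (ord ≤ 3).
h₀' ⇒ L via d/dx closure of L₀.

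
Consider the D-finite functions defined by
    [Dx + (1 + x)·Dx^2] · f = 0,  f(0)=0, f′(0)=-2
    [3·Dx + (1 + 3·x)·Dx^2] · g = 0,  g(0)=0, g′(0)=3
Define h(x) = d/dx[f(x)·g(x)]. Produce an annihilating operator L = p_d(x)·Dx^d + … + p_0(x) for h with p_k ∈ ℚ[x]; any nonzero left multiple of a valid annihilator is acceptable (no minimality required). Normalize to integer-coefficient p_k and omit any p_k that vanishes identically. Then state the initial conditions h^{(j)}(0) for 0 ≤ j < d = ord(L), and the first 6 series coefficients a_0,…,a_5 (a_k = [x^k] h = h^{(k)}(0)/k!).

f: a_k = 0, -2, 1, -2/3, 1/2, -2/5, …
g: a_k = 0, 3, -9/2, 9, -81/4, 243/5, …
Product ⇒ symmetric product L₀, ord ≤ 4.
h₀' ⇒ L via d/dx closure of L₀.
L = (30 + 72·x + 54·x^2) + (76 + 354·x + 540·x^2 + 270·x^3)·Dx + (29 + 200·x + 486·x^2 + 504·x^3 + 189·x^4)·Dx^2 + (2 + 19·x + 68·x^2 + 114·x^3 + 90·x^4 + 27·x^5)·Dx^3  (order 3).
h: a_k = 0, -12, 36, -98, 270, -3807/5, …
ICs: h(0) = 0, h′(0) = -12, h′′(0) = 72.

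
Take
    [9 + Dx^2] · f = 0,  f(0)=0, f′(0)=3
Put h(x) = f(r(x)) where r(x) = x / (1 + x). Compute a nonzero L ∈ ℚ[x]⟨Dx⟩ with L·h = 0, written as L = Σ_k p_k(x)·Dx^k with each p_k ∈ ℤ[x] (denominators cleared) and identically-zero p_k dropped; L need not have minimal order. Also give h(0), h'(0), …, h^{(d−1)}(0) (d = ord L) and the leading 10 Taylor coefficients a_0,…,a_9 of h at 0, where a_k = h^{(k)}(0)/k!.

f: a_k = 0, 3, 0, -9/2, 0, 81/40, 0, -243/560, 0, 243/4480, …
f∘r: x↦r, Dx↦Dx/r' in L_f ⇒ L₀.
L = 9 + (2 + 6·x + 6·x^2 + 2·x^3)·Dx + (1 + 4·x + 6·x^2 + 4·x^3 + x^4)·Dx^2  (order 2).
h: a_k = 0, 3, -3, -3/2, 21/2, -879/40, 255/8, -19353/560, 1893/80, 29811/4480, …
ICs: h(0) = 0, h′(0) = 3.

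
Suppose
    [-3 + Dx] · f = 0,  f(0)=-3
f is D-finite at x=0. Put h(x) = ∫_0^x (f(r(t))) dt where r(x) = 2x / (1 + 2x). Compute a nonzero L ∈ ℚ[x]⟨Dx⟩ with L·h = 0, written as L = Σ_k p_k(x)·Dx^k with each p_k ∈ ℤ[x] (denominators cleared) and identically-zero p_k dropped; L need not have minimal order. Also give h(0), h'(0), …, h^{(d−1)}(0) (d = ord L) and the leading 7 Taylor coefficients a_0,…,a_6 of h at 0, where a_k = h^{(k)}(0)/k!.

f: a_k = -3, -9, -27/2, -27/2, -81/8, -243/40, -243/80, …
h₀=f(r): pull back L_f along r ⇒ L₀.
Integrate: L := L₀·Dx.
L = -6·Dx + (1 + 4·x + 4·x^2)·Dx^2  (order 2).
h: a_k = 0, -3, -9, -6, 9, -18/5, -42/5, …
ICs: h(0) = 0, h′(0) = -3.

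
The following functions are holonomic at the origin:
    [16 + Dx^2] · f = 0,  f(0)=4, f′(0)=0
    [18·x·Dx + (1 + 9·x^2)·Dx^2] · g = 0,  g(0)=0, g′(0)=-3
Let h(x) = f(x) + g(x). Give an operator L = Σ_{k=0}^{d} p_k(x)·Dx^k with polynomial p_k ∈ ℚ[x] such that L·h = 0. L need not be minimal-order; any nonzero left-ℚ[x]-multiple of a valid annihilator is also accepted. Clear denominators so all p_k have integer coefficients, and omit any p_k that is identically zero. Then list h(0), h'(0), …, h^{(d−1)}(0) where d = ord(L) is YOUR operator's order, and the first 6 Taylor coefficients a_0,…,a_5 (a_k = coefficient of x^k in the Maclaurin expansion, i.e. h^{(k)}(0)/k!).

L = (-13248·x + 181440·x^3 + 186624·x^5)·Dx + (-16 + 6048·x^2 + 66096·x^4 + 93312·x^6)·Dx^2 + (-828·x + 11340·x^3 + 11664·x^5)·Dx^3 + (-1 + 378·x^2 + 4131·x^4 + 5832·x^6)·Dx^4  (order 4).
h: a_k = 4, -3, -32, 9, 128/3, -243/5, …
ICs: h(0) = 4, h′(0) = -3, h′′(0) = -64, h′′′(0) = 54.

f: a_k = 4, 0, -32, 0, 128/3, 0, …
g: a_k = 0, -3, 0, 9, 0, -243/5, …
f+g: L₀ = lclm(L_f,L_g), ord ≤ 2+2.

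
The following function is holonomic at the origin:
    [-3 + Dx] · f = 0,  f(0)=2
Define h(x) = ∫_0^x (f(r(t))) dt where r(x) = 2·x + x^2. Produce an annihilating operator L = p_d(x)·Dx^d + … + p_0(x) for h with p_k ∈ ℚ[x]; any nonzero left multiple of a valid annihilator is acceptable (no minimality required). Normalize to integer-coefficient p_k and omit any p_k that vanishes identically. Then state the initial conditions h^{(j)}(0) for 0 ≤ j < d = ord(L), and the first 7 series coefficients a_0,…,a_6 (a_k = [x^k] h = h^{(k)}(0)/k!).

f: a_k = 2, 6, 9, 9, 27/4, 81/20, 81/40, …
Change of var in L_f (x↦r) gives L₀.
h=∫h₀ ⇒ L = L₀·Dx.
L = (-6 - 6·x)·Dx + Dx^2  (order 2).
h: a_k = 0, 2, 6, 14, 27, 45, 333/5, …
ICs: h(0) = 0, h′(0) = 2.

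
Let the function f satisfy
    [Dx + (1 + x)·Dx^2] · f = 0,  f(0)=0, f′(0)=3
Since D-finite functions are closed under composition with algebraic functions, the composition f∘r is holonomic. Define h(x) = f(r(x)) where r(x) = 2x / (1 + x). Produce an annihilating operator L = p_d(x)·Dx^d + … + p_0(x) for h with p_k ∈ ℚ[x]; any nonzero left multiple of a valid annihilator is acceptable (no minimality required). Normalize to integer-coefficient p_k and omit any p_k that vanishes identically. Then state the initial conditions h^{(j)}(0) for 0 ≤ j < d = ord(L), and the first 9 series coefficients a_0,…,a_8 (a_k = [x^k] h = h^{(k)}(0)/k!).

L = (4 + 6·x)·Dx + (1 + 4·x + 3·x^2)·Dx^2  (order 2).
h: a_k = 0, 6, -12, 26, -60, 726/5, -364, 6558/7, -2460, …
ICs: h(0) = 0, h′(0) = 6.

f: a_k = 0, 3, -3/2, 1, -3/4, 3/5, -1/2, 3/7, -3/8, …
f∘r: x↦r, Dx↦Dx/r' in L_f ⇒ L₀.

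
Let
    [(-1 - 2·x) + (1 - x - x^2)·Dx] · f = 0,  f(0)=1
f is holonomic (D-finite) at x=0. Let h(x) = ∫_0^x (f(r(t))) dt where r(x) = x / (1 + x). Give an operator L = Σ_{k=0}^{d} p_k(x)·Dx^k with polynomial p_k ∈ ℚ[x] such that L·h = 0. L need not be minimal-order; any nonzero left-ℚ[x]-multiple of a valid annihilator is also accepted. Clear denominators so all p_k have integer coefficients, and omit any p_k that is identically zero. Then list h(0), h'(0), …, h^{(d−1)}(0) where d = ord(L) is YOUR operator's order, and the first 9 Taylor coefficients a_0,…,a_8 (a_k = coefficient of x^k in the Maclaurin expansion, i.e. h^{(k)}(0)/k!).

L = (1 + 3·x)·Dx + (-1 - 2·x + x^3)·Dx^2  (order 2).
h: a_k = 0, 1, 1/2, 1/3, 0, 1/5, -1/6, 2/7, -3/8, …
ICs: h(0) = 0, h′(0) = 1.

f: a_k = 1, 1, 2, 3, 5, 8, 13, 21, 34, …
L₀ from L_f via x↦r, Dx↦r'^{-1}Dx.
∫: right-multiply L₀ by Dx.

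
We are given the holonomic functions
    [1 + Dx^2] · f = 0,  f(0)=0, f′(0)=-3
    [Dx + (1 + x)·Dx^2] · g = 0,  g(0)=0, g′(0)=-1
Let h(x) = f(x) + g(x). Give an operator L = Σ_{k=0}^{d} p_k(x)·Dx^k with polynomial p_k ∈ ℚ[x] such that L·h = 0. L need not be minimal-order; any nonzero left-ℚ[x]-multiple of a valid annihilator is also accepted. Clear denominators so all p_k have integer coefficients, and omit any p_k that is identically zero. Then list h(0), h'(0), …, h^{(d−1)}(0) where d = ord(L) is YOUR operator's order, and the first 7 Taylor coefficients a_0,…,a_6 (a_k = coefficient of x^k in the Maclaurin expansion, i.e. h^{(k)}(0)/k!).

f: a_k = 0, -3, 0, 1/2, 0, -1/40, 0, …
g: a_k = 0, -1, 1/2, -1/3, 1/4, -1/5, 1/6, …
L₀ := lclm(L_f,L_g); ord L₀ ≤ 2+2.
L = (7 + 2·x + x^2)·Dx + (3 + 5·x + 3·x^2 + x^3)·Dx^2 + (7 + 2·x + x^2)·Dx^3 + (3 + 5·x + 3·x^2 + x^3)·Dx^4  (order 4).
h: a_k = 0, -4, 1/2, 1/6, 1/4, -9/40, 1/6, …
ICs: h(0) = 0, h′(0) = -4, h′′(0) = 1, h′′′(0) = 1.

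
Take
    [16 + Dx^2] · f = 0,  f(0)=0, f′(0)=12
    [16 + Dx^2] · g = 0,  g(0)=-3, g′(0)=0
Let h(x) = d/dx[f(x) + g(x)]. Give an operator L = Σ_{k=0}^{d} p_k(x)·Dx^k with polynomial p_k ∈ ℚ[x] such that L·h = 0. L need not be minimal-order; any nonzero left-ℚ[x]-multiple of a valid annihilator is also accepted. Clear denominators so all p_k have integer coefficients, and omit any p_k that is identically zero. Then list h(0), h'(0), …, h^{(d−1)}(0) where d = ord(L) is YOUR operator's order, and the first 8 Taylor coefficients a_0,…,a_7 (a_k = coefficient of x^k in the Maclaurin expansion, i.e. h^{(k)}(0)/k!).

f: a_k = 0, 12, 0, -32, 0, 128/5, 0, -1024/105, …
g: a_k = -3, 0, 24, 0, -32, 0, 256/15, 0, …
Sum ⇒ L₀ = lclm(L_f,L_g) in ℚ(x)⟨Dx⟩.
Differentiate: ansatz ord ≤ ord L₀ ⇒ L.
L = 16 + Dx^2  (order 2).
h: a_k = 12, 48, -96, -128, 128, 512/5, -1024/15, -4096/105, …
ICs: h(0) = 12, h′(0) = 48.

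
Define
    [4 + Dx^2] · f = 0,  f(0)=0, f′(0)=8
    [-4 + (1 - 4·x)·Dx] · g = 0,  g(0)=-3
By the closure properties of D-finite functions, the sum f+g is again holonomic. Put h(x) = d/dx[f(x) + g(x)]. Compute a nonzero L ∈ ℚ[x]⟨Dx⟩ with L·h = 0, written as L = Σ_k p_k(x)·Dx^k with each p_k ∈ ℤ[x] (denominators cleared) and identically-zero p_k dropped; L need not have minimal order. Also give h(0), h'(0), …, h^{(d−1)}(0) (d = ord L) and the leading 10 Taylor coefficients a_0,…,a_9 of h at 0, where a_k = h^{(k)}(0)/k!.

L = (1568 - 256·x + 512·x^2) + (-100 + 432·x - 192·x^2 + 256·x^3)·Dx + (392 - 64·x + 128·x^2)·Dx^2 + (-25 + 108·x - 48·x^2 + 64·x^3)·Dx^3  (order 3).
h: a_k = -4, -96, -592, -3072, -46064/3, -73728, -15482912/45, -1572864, -2229534704/315, -31457280, …
ICs: h(0) = -4, h′(0) = -96, h′′(0) = -1184.

f: a_k = 0, 8, 0, -16/3, 0, 16/15, 0, -32/315, 0, 16/2835, …
g: a_k = -3, -12, -48, -192, -768, -3072, -12288, -49152, -196608, -786432, …
Sum ⇒ L₀ = lclm(L_f,L_g) in ℚ(x)⟨Dx⟩.
Differentiate: ansatz ord ≤ ord L₀ ⇒ L.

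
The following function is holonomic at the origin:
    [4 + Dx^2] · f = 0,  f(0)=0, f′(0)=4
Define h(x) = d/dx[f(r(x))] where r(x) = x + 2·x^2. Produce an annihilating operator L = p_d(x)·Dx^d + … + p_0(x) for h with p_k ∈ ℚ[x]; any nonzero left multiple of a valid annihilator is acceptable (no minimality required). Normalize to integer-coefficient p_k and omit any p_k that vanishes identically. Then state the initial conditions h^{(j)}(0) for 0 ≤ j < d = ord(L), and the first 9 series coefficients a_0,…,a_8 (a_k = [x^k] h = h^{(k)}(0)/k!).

f: a_k = 0, 4, 0, -8/3, 0, 8/15, 0, -16/315, 0, …
Substitute x→r, Dx→(1/r')Dx; clear ⇒ L₀.
Differentiate: ansatz ord ≤ ord L₀ ⇒ L.
L = (52 + 64·x + 384·x^2 + 1024·x^3 + 1024·x^4) + (-12 - 48·x)·Dx + (1 + 8·x + 16·x^2)·Dx^2  (order 2).
h: a_k = 4, 16, -8, -64, -472/3, -96, 6704/45, 15104/45, 108872/315, …
ICs: h(0) = 4, h′(0) = 16.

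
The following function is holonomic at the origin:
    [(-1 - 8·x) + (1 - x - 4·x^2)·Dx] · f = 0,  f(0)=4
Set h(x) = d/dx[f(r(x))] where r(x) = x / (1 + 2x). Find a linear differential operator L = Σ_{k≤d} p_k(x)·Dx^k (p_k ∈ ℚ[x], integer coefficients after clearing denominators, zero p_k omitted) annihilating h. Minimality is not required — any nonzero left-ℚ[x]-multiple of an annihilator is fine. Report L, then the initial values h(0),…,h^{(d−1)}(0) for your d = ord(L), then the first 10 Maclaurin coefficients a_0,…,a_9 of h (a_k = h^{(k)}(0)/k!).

L = (6 + 12·x + 72·x^2 + 80·x^3) + (-1 - 15·x - 54·x^2 - 36·x^3 + 40·x^4)·Dx  (order 1).
h: a_k = 4, 24, -84, 432, -1900, 8136, -33796, 137568, -551196, 2181240, …
ICs: h(0) = 4.

f: a_k = 4, 4, 20, 36, 116, 260, 724, 1764, 4660, 11716, …
h₀=f(r): pull back L_f along r ⇒ L₀.
h₀' ⇒ L via d/dx closure of L₀.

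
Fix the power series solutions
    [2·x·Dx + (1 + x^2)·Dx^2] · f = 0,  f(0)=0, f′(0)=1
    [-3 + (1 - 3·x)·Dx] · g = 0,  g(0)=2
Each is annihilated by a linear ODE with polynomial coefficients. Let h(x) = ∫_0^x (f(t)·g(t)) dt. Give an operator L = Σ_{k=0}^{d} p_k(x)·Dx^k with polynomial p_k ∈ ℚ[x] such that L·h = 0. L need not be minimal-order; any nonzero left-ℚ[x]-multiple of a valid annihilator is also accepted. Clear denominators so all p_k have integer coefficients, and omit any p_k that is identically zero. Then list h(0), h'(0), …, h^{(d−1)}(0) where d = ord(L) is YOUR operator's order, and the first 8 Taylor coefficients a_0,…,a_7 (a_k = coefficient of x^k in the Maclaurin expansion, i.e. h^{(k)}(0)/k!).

f: a_k = 0, 1, 0, -1/3, 0, 1/5, 0, -1/7, …
g: a_k = 2, 6, 18, 54, 162, 486, 1458, 4374, …
Sym-product of L_f,L_g gives L₀ (≤ ord 2).
Integrate: L := L₀·Dx.
L = 6·x·Dx + (6 - 2·x + 12·x^2)·Dx^2 + (-1 + 3·x - x^2 + 3·x^3)·Dx^3  (order 3).
h: a_k = 0, 0, 1, 2, 13/3, 52/5, 391/15, 2346/35, …
ICs: h(0) = 0, h′(0) = 0, h′′(0) = 2.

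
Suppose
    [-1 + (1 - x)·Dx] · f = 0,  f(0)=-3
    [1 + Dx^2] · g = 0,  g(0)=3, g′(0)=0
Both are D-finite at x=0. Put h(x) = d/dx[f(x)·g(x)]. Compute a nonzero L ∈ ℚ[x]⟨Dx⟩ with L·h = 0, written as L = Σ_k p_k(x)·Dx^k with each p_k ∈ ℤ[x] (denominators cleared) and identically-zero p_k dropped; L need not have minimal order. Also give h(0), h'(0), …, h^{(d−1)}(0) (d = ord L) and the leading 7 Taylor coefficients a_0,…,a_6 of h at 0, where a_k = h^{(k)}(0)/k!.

f: a_k = -3, -3, -3, -3, -3, -3, -3, …
g: a_k = 3, 0, -3/2, 0, 1/8, 0, -1/240, …
f·g: L₀ = L_f ⊗_s L_g, ord ≤ 1·2.
Derive L from L₀ (diff closure).
L = (-1 - 2·x + x^2) + (-2 + 2·x)·Dx + (1 - 2·x + x^2)·Dx^2  (order 2).
h: a_k = -9, -9, -27/2, -39/2, -195/8, -1167/40, -2723/80, …
ICs: h(0) = -9, h′(0) = -9.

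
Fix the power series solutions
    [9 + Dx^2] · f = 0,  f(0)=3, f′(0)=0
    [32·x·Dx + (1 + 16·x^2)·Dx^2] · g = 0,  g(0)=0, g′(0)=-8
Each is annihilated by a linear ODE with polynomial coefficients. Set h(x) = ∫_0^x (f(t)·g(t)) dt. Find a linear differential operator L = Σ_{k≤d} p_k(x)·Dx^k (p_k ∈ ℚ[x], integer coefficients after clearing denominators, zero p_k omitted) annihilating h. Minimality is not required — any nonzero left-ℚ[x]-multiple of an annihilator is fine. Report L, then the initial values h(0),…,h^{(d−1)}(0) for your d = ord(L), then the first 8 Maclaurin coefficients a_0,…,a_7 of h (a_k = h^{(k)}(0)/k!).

f: a_k = 3, 0, -27/2, 0, 81/8, 0, -243/80, 0, …
g: a_k = 0, -8, 0, 128/3, 0, -2048/5, 0, 32768/7, …
Sym-product of L_f,L_g gives L₀ (≤ ord 4).
Integrate: L := L₀·Dx.
L = (16425 + 696384·x^2 + 2778624·x^4 + 11943936·x^6 + 47775744·x^8)·Dx + (23616·x + 543744·x^3 + 3981312·x^5 + 21233664·x^7)·Dx^2 + (2050 + 87168·x^2 + 470016·x^4 + 2654208·x^6 + 10616832·x^8)·Dx^3 + (2624·x + 60416·x^3 + 442368·x^5 + 2359296·x^7)·Dx^4 + (25 + 1088·x^2 + 17920·x^4 + 147456·x^6 + 589824·x^8)·Dx^5  (order 5).
h: a_k = 0, 0, -12, 0, 59, 0, -3143/10, 0, …
ICs: h(0) = 0, h′(0) = 0, h′′(0) = -24, h′′′(0) = 0, h′′′′(0) = 1416.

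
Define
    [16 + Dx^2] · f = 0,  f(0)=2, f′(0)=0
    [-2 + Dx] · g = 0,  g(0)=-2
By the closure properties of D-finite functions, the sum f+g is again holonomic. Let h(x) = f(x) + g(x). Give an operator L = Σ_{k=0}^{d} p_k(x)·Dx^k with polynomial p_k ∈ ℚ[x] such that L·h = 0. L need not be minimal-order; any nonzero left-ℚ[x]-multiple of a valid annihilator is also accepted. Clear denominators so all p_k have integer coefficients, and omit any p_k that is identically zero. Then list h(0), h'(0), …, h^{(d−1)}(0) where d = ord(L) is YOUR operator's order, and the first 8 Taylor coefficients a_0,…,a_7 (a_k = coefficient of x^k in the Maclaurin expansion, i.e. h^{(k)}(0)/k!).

f: a_k = 2, 0, -16, 0, 64/3, 0, -512/45, 0, …
g: a_k = -2, -4, -4, -8/3, -4/3, -8/15, -8/45, -16/315, …
Weyl lclm of L_f,L_g ⇒ L₀ (ord ≤ 3).
L = -32 + 16·Dx - 2·Dx^2 + Dx^3  (order 3).
h: a_k = 0, -4, -20, -8/3, 20, -8/15, -104/9, -16/315, …
ICs: h(0) = 0, h′(0) = -4, h′′(0) = -40.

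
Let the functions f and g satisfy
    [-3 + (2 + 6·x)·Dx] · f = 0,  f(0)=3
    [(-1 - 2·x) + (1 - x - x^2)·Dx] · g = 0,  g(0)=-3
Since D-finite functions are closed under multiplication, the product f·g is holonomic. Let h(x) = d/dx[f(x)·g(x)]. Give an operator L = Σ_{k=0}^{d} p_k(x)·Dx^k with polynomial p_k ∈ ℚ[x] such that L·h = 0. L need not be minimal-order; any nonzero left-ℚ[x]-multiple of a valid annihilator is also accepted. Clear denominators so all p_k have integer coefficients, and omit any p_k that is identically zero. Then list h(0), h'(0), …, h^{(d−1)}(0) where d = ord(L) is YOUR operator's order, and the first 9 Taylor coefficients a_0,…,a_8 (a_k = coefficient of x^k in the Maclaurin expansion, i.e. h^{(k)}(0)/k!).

L = (19 + 186·x + 321·x^2 + 210·x^3 + 135·x^4) + (-10 - 34·x - 6·x^2 + 50·x^3 + 114·x^4 + 54·x^5)·Dx  (order 1).
h: a_k = -45/2, -171/4, -2835/16, -6651/32, -218655/256, -271053/512, -8260623/2048, 3559365/4096, -1415738007/65536, …
ICs: h(0) = -45/2.

f: a_k = 3, 9/2, -27/8, 81/16, -1215/128, 5103/256, -45927/1024, 216513/2048, -8444007/32768, …
g: a_k = -3, -3, -6, -9, -15, -24, -39, -63, -102, …
h₀=f·g: eliminate ⇒ L₀, order ≤ 1·1.
h=h₀': d/dx-closure on L₀ ⇒ L.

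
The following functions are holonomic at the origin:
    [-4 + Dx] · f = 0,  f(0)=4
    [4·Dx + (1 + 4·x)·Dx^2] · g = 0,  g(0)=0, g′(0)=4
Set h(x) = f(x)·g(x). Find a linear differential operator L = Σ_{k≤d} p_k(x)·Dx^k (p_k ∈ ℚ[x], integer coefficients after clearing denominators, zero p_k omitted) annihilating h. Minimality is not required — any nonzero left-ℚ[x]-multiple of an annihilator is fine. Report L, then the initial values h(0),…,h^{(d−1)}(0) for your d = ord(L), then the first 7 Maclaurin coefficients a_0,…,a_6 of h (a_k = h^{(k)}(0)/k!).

f: a_k = 4, 16, 32, 128/3, 128/3, 512/15, 1024/45, …
g: a_k = 0, 4, -8, 64/3, -64, 1024/5, -2048/3, …
f·g: L₀ = L_f ⊗_s L_g, ord ≤ 1·2.
L = 64·x + (-4 - 32·x)·Dx + (1 + 4·x)·Dx^2  (order 2).
h: a_k = 0, 16, 32, 256/3, 0, 1536/5, -7168/9, …
ICs: h(0) = 0, h′(0) = 16.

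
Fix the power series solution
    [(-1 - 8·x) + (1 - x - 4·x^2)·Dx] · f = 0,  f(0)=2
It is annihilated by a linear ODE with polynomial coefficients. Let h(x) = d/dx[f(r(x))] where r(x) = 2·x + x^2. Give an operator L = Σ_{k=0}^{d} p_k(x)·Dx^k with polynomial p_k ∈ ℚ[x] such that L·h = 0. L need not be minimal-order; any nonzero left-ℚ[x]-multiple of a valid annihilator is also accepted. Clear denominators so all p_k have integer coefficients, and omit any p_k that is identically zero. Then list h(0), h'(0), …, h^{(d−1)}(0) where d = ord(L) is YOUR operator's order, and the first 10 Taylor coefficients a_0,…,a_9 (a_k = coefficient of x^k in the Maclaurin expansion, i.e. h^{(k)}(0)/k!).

L = (21 + 150·x + 987·x^2 + 2192·x^3 + 2148·x^4 + 960·x^5 + 160·x^6) + (-1 - 15·x + 27·x^2 + 345·x^3 + 700·x^4 + 588·x^5 + 224·x^6 + 32·x^7)·Dx  (order 1).
h: a_k = 4, 84, 552, 4616, 30620, 209868, 1352848, 8670032, 54334260, 337302340, …
ICs: h(0) = 4.

f: a_k = 2, 2, 10, 18, 58, 130, 362, 882, 2330, 5858, …
f∘r: x↦r, Dx↦Dx/r' in L_f ⇒ L₀.
h₀' ⇒ L via d/dx closure of L₀.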